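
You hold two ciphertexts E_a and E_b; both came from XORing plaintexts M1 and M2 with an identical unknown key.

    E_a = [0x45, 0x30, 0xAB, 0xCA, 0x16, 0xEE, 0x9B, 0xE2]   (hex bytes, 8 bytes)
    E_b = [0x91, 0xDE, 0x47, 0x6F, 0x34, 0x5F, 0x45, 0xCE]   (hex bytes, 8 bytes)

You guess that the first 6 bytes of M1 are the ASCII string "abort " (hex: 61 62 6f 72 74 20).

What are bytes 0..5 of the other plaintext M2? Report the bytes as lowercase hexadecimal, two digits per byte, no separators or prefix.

First, E_a ⊕ E_b = (M1 ⊕ K) ⊕ (M2 ⊕ K) = M1 ⊕ M2, so the key drops out. Then M2 = (M1 ⊕ M2) ⊕ M1 over the first 6 bytes.
byte 0: (45 XOR 91) XOR 61 = d4 XOR 61 = b5
byte 1: (30 XOR de) XOR 62 = ee XOR 62 = 8c
byte 2: (ab XOR 47) XOR 6f = ec XOR 6f = 83
byte 3: (ca XOR 6f) XOR 72 = a5 XOR 72 = d7
byte 4: (16 XOR 34) XOR 74 = 22 XOR 74 = 56
byte 5: (ee XOR 5f) XOR 20 = b1 XOR 20 = 91

b58c83d75691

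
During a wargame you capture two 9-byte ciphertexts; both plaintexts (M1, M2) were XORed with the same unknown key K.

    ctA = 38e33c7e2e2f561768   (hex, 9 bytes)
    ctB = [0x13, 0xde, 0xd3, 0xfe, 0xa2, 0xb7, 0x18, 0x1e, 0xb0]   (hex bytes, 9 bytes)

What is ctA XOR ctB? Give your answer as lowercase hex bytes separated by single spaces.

ctA ⊕ ctB = (M1 ⊕ K) ⊕ (M2 ⊕ K) = M1 ⊕ M2 — the shared key cancels under XOR.
00111000 xor 00010011 = 00101011
11100011 xor 11011110 = 00111101
00111100 xor 11010011 = 11101111
01111110 xor 11111110 = 10000000
00101110 xor 10100010 = 10001100
00101111 xor 10110111 = 10011000
01010110 xor 00011000 = 01001110
00010111 xor 00011110 = 00001001
01101000 xor 10110000 = 11011000

2b 3d ef 80 8c 98 4e 09 d8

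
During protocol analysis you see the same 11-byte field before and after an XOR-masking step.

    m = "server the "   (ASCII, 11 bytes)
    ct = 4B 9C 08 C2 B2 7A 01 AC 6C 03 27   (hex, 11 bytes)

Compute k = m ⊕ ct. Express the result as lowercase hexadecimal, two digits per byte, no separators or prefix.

Since ct = m ⊕ k, XORing both sides with m gives k = m ⊕ ct.
byte 0: 73 XOR 4b = 38
byte 1: 65 XOR 9c = f9
byte 2: 72 XOR 08 = 7a
byte 3: 76 XOR c2 = b4
byte 4: 65 XOR b2 = d7
byte 5: 72 XOR 7a = 08
byte 6: 20 XOR 01 = 21
byte 7: 74 XOR ac = d8
byte 8: 68 XOR 6c = 04
byte 9: 65 XOR 03 = 66
byte 10: 20 XOR 27 = 07

38f97ab4d70821d8046607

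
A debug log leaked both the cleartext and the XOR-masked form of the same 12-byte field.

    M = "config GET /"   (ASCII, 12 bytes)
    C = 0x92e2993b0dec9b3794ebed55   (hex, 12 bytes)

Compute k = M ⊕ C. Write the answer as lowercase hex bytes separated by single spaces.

f1 8d f7 5d 64 8b bb 70 d1 bf cd 7a

Since C = M ⊕ k, XORing both sides with M gives k = M ⊕ C.
63 xor 92 = f1
6f xor e2 = 8d
6e xor 99 = f7
66 xor 3b = 5d
69 xor 0d = 64
67 xor ec = 8b
20 xor 9b = bb
47 xor 37 = 70
45 xor 94 = d1
54 xor eb = bf
20 xor ed = cd
2f xor 55 = 7a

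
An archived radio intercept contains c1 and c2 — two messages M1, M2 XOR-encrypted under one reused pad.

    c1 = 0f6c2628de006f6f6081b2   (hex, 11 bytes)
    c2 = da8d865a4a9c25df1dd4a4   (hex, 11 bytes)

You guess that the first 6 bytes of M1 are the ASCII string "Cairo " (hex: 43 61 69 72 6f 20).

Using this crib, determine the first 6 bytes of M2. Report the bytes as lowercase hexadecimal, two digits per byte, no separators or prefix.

9680c900fbbc

First, c1 ⊕ c2 = (M1 ⊕ K) ⊕ (M2 ⊕ K) = M1 ⊕ M2, so the key drops out. Then M2 = (M1 ⊕ M2) ⊕ M1 over the first 6 bytes.
byte 0: (0f XOR da) XOR 43 = d5 XOR 43 = 96
byte 1: (6c XOR 8d) XOR 61 = e1 XOR 61 = 80
byte 2: (26 XOR 86) XOR 69 = a0 XOR 69 = c9
byte 3: (28 XOR 5a) XOR 72 = 72 XOR 72 = 00
byte 4: (de XOR 4a) XOR 6f = 94 XOR 6f = fb
byte 5: (00 XOR 9c) XOR 20 = 9c XOR 20 = bc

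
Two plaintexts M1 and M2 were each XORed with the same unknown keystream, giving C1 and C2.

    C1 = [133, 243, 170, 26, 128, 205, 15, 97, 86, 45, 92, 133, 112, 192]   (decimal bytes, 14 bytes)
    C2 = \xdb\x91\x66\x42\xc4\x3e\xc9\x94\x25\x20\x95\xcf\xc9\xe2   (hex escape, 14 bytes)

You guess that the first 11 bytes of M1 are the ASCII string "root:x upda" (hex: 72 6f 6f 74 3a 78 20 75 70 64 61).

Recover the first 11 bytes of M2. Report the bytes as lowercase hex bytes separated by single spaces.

2c 0d a3 2c 7e 8b e6 80 03 69 a8

First, C1 ⊕ C2 = (M1 ⊕ K) ⊕ (M2 ⊕ K) = M1 ⊕ M2, so the key drops out. Then M2 = (M1 ⊕ M2) ⊕ M1 over the first 11 bytes.
byte 0: (85 XOR db) XOR 72 = 5e XOR 72 = 2c
byte 1: (f3 XOR 91) XOR 6f = 62 XOR 6f = 0d
byte 2: (aa XOR 66) XOR 6f = cc XOR 6f = a3
byte 3: (1a XOR 42) XOR 74 = 58 XOR 74 = 2c
byte 4: (80 XOR c4) XOR 3a = 44 XOR 3a = 7e
byte 5: (cd XOR 3e) XOR 78 = f3 XOR 78 = 8b
byte 6: (0f XOR c9) XOR 20 = c6 XOR 20 = e6
byte 7: (61 XOR 94) XOR 75 = f5 XOR 75 = 80
byte 8: (56 XOR 25) XOR 70 = 73 XOR 70 = 03
byte 9: (2d XOR 20) XOR 64 = 0d XOR 64 = 69
byte 10: (5c XOR 95) XOR 61 = c9 XOR 61 = a8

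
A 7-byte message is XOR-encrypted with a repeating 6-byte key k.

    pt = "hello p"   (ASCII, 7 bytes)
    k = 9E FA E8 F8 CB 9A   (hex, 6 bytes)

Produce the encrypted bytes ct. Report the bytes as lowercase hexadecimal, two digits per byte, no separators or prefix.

f69f8494a4baee

The 6-byte key repeats, so the effective keystream is 9e fa e8 f8 cb 9a 9e.
byte 0: 68 ^ 9e = f6
byte 1: 65 ^ fa = 9f
byte 2: 6c ^ e8 = 84
byte 3: 6c ^ f8 = 94
byte 4: 6f ^ cb = a4
byte 5: 20 ^ 9a = ba
byte 6: 70 ^ 9e = ee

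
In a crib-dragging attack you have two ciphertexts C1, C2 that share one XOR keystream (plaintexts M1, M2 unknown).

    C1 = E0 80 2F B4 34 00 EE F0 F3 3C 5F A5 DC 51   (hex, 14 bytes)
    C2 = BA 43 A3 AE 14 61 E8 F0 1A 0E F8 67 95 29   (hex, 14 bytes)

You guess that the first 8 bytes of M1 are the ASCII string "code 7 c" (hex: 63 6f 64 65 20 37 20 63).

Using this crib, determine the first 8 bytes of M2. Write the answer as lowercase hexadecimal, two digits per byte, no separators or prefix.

39ace87f00562663

First, C1 ⊕ C2 = (M1 ⊕ K) ⊕ (M2 ⊕ K) = M1 ⊕ M2, so the key drops out. Then M2 = (M1 ⊕ M2) ⊕ M1 over the first 8 bytes.
byte 0: (e0 ⊕ ba) ⊕ 63 = 5a ⊕ 63 = 39
byte 1: (80 ⊕ 43) ⊕ 6f = c3 ⊕ 6f = ac
byte 2: (2f ⊕ a3) ⊕ 64 = 8c ⊕ 64 = e8
byte 3: (b4 ⊕ ae) ⊕ 65 = 1a ⊕ 65 = 7f
byte 4: (34 ⊕ 14) ⊕ 20 = 20 ⊕ 20 = 00
byte 5: (00 ⊕ 61) ⊕ 37 = 61 ⊕ 37 = 56
byte 6: (ee ⊕ e8) ⊕ 20 = 06 ⊕ 20 = 26
byte 7: (f0 ⊕ f0) ⊕ 63 = 00 ⊕ 63 = 63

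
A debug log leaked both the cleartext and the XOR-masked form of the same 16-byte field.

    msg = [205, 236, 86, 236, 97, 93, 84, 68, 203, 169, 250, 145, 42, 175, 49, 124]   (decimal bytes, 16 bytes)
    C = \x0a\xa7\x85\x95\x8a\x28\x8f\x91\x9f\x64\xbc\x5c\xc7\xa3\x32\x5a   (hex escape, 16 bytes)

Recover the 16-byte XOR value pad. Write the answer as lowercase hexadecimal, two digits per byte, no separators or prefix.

Since C = msg ⊕ pad, XORing both sides with msg gives pad = msg ⊕ C.
11001101 ⊕ 00001010 = 11000111
11101100 ⊕ 10100111 = 01001011
01010110 ⊕ 10000101 = 11010011
11101100 ⊕ 10010101 = 01111001
01100001 ⊕ 10001010 = 11101011
01011101 ⊕ 00101000 = 01110101
01010100 ⊕ 10001111 = 11011011
01000100 ⊕ 10010001 = 11010101
11001011 ⊕ 10011111 = 01010100
10101001 ⊕ 01100100 = 11001101
11111010 ⊕ 10111100 = 01000110
10010001 ⊕ 01011100 = 11001101
00101010 ⊕ 11000111 = 11101101
10101111 ⊕ 10100011 = 00001100
00110001 ⊕ 00110010 = 00000011
01111100 ⊕ 01011010 = 00100110

c74bd379eb75dbd554cd46cded0c0326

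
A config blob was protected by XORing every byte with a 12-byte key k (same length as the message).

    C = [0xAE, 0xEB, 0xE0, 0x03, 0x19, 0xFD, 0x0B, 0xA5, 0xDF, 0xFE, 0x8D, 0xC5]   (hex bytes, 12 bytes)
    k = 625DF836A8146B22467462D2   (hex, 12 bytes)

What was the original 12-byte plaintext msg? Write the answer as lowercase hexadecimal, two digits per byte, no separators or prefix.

ccb61835b1e96087998aef17

byte 0: ae xor 62 = cc
byte 1: eb xor 5d = b6
byte 2: e0 xor f8 = 18
byte 3: 03 xor 36 = 35
byte 4: 19 xor a8 = b1
byte 5: fd xor 14 = e9
byte 6: 0b xor 6b = 60
byte 7: a5 xor 22 = 87
byte 8: df xor 46 = 99
byte 9: fe xor 74 = 8a
byte 10: 8d xor 62 = ef
byte 11: c5 xor d2 = 17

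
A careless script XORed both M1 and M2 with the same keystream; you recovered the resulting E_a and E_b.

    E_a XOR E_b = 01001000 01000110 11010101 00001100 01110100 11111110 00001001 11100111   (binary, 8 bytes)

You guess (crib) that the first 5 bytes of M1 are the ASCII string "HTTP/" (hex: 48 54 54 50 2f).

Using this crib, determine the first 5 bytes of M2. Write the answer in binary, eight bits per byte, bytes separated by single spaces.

00000000 00010010 10000001 01011100 01011011

Since E_a ⊕ E_b = M1 ⊕ M2, XORing with the guessed M1 bytes yields the corresponding M2 bytes: M2 = (E_a ⊕ E_b) ⊕ M1.
byte 0:  72 XOR  72 =   0
byte 1:  70 XOR  84 =  18
byte 2: 213 XOR  84 = 129
byte 3:  12 XOR  80 =  92
byte 4: 116 XOR  47 =  91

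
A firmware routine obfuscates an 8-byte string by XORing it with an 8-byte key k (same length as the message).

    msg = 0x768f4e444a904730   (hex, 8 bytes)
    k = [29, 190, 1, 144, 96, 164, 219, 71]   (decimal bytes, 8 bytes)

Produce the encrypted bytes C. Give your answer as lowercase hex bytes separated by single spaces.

6b 31 4f d4 2a 34 9c 77

76 XOR 1d = 6b
8f XOR be = 31
4e XOR 01 = 4f
44 XOR 90 = d4
4a XOR 60 = 2a
90 XOR a4 = 34
47 XOR db = 9c
30 XOR 47 = 77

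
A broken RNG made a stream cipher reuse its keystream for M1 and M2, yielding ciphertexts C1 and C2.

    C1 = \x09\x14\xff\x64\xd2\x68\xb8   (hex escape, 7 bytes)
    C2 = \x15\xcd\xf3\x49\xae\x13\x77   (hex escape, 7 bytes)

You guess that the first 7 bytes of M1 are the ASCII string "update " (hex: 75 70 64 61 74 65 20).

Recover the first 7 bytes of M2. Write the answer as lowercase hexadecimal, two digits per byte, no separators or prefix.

First, C1 ⊕ C2 = (M1 ⊕ K) ⊕ (M2 ⊕ K) = M1 ⊕ M2, so the key drops out. Then M2 = (M1 ⊕ M2) ⊕ M1 over the first 7 bytes.
byte 0: (09 xor 15) xor 75 = 1c xor 75 = 69
byte 1: (14 xor cd) xor 70 = d9 xor 70 = a9
byte 2: (ff xor f3) xor 64 = 0c xor 64 = 68
byte 3: (64 xor 49) xor 61 = 2d xor 61 = 4c
byte 4: (d2 xor ae) xor 74 = 7c xor 74 = 08
byte 5: (68 xor 13) xor 65 = 7b xor 65 = 1e
byte 6: (b8 xor 77) xor 20 = cf xor 20 = ef

69a9684c081eef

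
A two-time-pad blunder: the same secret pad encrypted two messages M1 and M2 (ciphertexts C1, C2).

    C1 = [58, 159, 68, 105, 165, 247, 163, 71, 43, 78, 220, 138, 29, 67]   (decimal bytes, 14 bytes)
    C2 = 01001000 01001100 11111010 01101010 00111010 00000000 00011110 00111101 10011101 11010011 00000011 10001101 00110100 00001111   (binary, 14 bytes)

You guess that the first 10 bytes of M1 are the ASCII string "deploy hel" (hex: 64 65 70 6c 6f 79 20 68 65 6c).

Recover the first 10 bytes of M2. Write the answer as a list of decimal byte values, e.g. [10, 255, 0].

First, C1 ⊕ C2 = (M1 ⊕ K) ⊕ (M2 ⊕ K) = M1 ⊕ M2, so the key drops out. Then M2 = (M1 ⊕ M2) ⊕ M1 over the first 10 bytes.
byte 0: (3a ^ 48) ^ 64 = 72 ^ 64 = 16
byte 1: (9f ^ 4c) ^ 65 = d3 ^ 65 = b6
byte 2: (44 ^ fa) ^ 70 = be ^ 70 = ce
byte 3: (69 ^ 6a) ^ 6c = 03 ^ 6c = 6f
byte 4: (a5 ^ 3a) ^ 6f = 9f ^ 6f = f0
byte 5: (f7 ^ 00) ^ 79 = f7 ^ 79 = 8e
byte 6: (a3 ^ 1e) ^ 20 = bd ^ 20 = 9d
byte 7: (47 ^ 3d) ^ 68 = 7a ^ 68 = 12
byte 8: (2b ^ 9d) ^ 65 = b6 ^ 65 = d3
byte 9: (4e ^ d3) ^ 6c = 9d ^ 6c = f1

[22, 182, 206, 111, 240, 142, 157, 18, 211, 241]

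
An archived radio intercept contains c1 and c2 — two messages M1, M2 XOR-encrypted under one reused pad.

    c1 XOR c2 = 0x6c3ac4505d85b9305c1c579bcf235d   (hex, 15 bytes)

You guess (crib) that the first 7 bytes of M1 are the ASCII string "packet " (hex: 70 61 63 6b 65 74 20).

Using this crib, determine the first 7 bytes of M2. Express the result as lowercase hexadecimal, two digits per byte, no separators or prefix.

1c5ba73b38f199

Since c1 ⊕ c2 = M1 ⊕ M2, XORing with the guessed M1 bytes yields the corresponding M2 bytes: M2 = (c1 ⊕ c2) ⊕ M1.
01101100 XOR 01110000 = 00011100
00111010 XOR 01100001 = 01011011
11000100 XOR 01100011 = 10100111
01010000 XOR 01101011 = 00111011
01011101 XOR 01100101 = 00111000
10000101 XOR 01110100 = 11110001
10111001 XOR 00100000 = 10011001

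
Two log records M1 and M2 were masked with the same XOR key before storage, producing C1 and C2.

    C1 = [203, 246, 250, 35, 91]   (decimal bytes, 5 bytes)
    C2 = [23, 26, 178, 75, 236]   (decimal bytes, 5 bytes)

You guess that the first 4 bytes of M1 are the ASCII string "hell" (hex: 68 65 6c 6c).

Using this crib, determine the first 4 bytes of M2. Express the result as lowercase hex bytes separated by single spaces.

First, C1 ⊕ C2 = (M1 ⊕ K) ⊕ (M2 ⊕ K) = M1 ⊕ M2, so the key drops out. Then M2 = (M1 ⊕ M2) ⊕ M1 over the first 4 bytes.
byte 0: (cb XOR 17) XOR 68 = dc XOR 68 = b4
byte 1: (f6 XOR 1a) XOR 65 = ec XOR 65 = 89
byte 2: (fa XOR b2) XOR 6c = 48 XOR 6c = 24
byte 3: (23 XOR 4b) XOR 6c = 68 XOR 6c = 04

b4 89 24 04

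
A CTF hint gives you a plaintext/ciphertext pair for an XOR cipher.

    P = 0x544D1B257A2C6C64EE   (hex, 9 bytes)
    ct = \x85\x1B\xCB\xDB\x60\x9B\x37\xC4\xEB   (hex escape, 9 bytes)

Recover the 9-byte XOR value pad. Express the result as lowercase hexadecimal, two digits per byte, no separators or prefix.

Since ct = P ⊕ pad, XORing both sides with P gives pad = P ⊕ ct.
54 xor 85 = d1
4d xor 1b = 56
1b xor cb = d0
25 xor db = fe
7a xor 60 = 1a
2c xor 9b = b7
6c xor 37 = 5b
64 xor c4 = a0
ee xor eb = 05

d156d0fe1ab75ba005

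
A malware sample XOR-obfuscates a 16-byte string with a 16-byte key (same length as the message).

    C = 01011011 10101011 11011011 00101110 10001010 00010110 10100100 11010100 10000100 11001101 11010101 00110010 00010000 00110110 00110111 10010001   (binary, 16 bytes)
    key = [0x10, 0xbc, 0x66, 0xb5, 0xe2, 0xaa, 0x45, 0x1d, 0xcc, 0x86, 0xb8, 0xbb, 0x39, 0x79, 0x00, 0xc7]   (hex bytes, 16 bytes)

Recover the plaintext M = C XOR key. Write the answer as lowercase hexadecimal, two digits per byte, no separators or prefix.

5b XOR 10 = 4b
ab XOR bc = 17
db XOR 66 = bd
2e XOR b5 = 9b
8a XOR e2 = 68
16 XOR aa = bc
a4 XOR 45 = e1
d4 XOR 1d = c9
84 XOR cc = 48
cd XOR 86 = 4b
d5 XOR b8 = 6d
32 XOR bb = 89
10 XOR 39 = 29
36 XOR 79 = 4f
37 XOR 00 = 37
91 XOR c7 = 56

4b17bd9b68bce1c9484b6d89294f3756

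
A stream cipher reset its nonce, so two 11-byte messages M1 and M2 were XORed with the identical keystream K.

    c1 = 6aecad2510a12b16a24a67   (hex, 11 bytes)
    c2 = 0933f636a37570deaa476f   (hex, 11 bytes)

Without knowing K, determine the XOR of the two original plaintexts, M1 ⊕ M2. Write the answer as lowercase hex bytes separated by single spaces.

63 df 5b 13 b3 d4 5b c8 08 0d 08

c1 ⊕ c2 = (M1 ⊕ K) ⊕ (M2 ⊕ K) = M1 ⊕ M2 — the shared key cancels under XOR.
byte 0: 106 xor   9 =  99
byte 1: 236 xor  51 = 223
byte 2: 173 xor 246 =  91
byte 3:  37 xor  54 =  19
byte 4:  16 xor 163 = 179
byte 5: 161 xor 117 = 212
byte 6:  43 xor 112 =  91
byte 7:  22 xor 222 = 200
byte 8: 162 xor 170 =   8
byte 9:  74 xor  71 =  13
byte 10: 103 xor 111 =   8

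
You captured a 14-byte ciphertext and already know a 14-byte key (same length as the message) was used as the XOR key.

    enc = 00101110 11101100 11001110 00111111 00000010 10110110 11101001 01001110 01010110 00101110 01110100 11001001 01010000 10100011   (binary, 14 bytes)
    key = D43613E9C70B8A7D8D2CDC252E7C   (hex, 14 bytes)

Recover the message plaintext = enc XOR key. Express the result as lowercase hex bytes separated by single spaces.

byte 0: 2e xor d4 = fa
byte 1: ec xor 36 = da
byte 2: ce xor 13 = dd
byte 3: 3f xor e9 = d6
byte 4: 02 xor c7 = c5
byte 5: b6 xor 0b = bd
byte 6: e9 xor 8a = 63
byte 7: 4e xor 7d = 33
byte 8: 56 xor 8d = db
byte 9: 2e xor 2c = 02
byte 10: 74 xor dc = a8
byte 11: c9 xor 25 = ec
byte 12: 50 xor 2e = 7e
byte 13: a3 xor 7c = df

fa da dd d6 c5 bd 63 33 db 02 a8 ec 7e df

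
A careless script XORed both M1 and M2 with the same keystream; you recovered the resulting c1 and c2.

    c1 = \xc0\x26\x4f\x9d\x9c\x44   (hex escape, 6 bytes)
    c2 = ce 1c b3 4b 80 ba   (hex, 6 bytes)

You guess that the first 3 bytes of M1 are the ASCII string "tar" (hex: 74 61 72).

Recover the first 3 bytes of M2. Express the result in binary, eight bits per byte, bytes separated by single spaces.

01111010 01011011 10001110

First, c1 ⊕ c2 = (M1 ⊕ K) ⊕ (M2 ⊕ K) = M1 ⊕ M2, so the key drops out. Then M2 = (M1 ⊕ M2) ⊕ M1 over the first 3 bytes.
byte 0: (c0 ⊕ ce) ⊕ 74 = 0e ⊕ 74 = 7a
byte 1: (26 ⊕ 1c) ⊕ 61 = 3a ⊕ 61 = 5b
byte 2: (4f ⊕ b3) ⊕ 72 = fc ⊕ 72 = 8e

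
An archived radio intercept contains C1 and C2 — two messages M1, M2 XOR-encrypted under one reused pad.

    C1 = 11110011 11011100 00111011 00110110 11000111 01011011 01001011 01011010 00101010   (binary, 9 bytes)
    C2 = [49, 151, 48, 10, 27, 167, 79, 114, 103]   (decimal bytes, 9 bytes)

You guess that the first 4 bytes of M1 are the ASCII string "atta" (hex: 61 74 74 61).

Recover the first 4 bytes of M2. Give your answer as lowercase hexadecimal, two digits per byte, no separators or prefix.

First, C1 ⊕ C2 = (M1 ⊕ K) ⊕ (M2 ⊕ K) = M1 ⊕ M2, so the key drops out. Then M2 = (M1 ⊕ M2) ⊕ M1 over the first 4 bytes.
byte 0: (f3 XOR 31) XOR 61 = c2 XOR 61 = a3
byte 1: (dc XOR 97) XOR 74 = 4b XOR 74 = 3f
byte 2: (3b XOR 30) XOR 74 = 0b XOR 74 = 7f
byte 3: (36 XOR 0a) XOR 61 = 3c XOR 61 = 5d

a33f7f5d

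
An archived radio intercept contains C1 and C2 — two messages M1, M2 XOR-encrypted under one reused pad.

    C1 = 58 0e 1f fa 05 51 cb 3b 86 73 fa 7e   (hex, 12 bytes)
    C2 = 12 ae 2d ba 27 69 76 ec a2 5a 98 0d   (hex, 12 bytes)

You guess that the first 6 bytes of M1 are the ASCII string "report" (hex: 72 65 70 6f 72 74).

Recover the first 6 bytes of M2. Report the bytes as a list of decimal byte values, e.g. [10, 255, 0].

First, C1 ⊕ C2 = (M1 ⊕ K) ⊕ (M2 ⊕ K) = M1 ⊕ M2, so the key drops out. Then M2 = (M1 ⊕ M2) ⊕ M1 over the first 6 bytes.
byte 0: (58 ⊕ 12) ⊕ 72 = 4a ⊕ 72 = 38
byte 1: (0e ⊕ ae) ⊕ 65 = a0 ⊕ 65 = c5
byte 2: (1f ⊕ 2d) ⊕ 70 = 32 ⊕ 70 = 42
byte 3: (fa ⊕ ba) ⊕ 6f = 40 ⊕ 6f = 2f
byte 4: (05 ⊕ 27) ⊕ 72 = 22 ⊕ 72 = 50
byte 5: (51 ⊕ 69) ⊕ 74 = 38 ⊕ 74 = 4c

[56, 197, 66, 47, 80, 76]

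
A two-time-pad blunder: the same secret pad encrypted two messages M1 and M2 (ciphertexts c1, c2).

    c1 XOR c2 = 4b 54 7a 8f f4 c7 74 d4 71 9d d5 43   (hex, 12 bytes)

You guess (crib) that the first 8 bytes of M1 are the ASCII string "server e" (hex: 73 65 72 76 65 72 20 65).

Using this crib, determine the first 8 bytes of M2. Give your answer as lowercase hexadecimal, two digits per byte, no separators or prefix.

Since c1 ⊕ c2 = M1 ⊕ M2, XORing with the guessed M1 bytes yields the corresponding M2 bytes: M2 = (c1 ⊕ c2) ⊕ M1.
4b xor 73 = 38
54 xor 65 = 31
7a xor 72 = 08
8f xor 76 = f9
f4 xor 65 = 91
c7 xor 72 = b5
74 xor 20 = 54
d4 xor 65 = b1

383108f991b554b1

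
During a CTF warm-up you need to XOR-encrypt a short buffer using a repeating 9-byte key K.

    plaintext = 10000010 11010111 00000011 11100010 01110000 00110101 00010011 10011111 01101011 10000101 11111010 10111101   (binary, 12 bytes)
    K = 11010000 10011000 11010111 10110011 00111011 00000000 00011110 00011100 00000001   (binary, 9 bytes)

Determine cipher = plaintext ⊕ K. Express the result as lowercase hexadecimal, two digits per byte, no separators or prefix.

524fd4514b350d836a55626a

The 9-byte key repeats, so the effective keystream is d0 98 d7 b3 3b 00 1e 1c 01 d0 98 d7.
byte 0: 130 XOR 208 =  82
byte 1: 215 XOR 152 =  79
byte 2:   3 XOR 215 = 212
byte 3: 226 XOR 179 =  81
byte 4: 112 XOR  59 =  75
byte 5:  53 XOR   0 =  53
byte 6:  19 XOR  30 =  13
byte 7: 159 XOR  28 = 131
byte 8: 107 XOR   1 = 106
byte 9: 133 XOR 208 =  85
byte 10: 250 XOR 152 =  98
byte 11: 189 XOR 215 = 106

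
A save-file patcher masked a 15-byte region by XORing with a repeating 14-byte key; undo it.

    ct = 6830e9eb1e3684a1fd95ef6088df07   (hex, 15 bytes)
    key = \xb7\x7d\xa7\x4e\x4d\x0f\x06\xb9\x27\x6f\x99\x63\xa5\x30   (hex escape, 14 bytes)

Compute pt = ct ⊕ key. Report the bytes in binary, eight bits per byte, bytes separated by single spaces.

The 14-byte key repeats, so the effective keystream is b7 7d a7 4e 4d 0f 06 b9 27 6f 99 63 a5 30 b7.
byte 0: 68 ^ b7 = df
byte 1: 30 ^ 7d = 4d
byte 2: e9 ^ a7 = 4e
byte 3: eb ^ 4e = a5
byte 4: 1e ^ 4d = 53
byte 5: 36 ^ 0f = 39
byte 6: 84 ^ 06 = 82
byte 7: a1 ^ b9 = 18
byte 8: fd ^ 27 = da
byte 9: 95 ^ 6f = fa
byte 10: ef ^ 99 = 76
byte 11: 60 ^ 63 = 03
byte 12: 88 ^ a5 = 2d
byte 13: df ^ 30 = ef
byte 14: 07 ^ b7 = b0

11011111 01001101 01001110 10100101 01010011 00111001 10000010 00011000 11011010 11111010 01110110 00000011 00101101 11101111 10110000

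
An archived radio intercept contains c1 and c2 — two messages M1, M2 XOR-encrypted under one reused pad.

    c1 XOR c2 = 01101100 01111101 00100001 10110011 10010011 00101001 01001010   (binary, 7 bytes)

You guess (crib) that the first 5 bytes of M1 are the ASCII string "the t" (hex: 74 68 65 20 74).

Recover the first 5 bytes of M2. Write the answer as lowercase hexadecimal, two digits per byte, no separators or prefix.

Since c1 ⊕ c2 = M1 ⊕ M2, XORing with the guessed M1 bytes yields the corresponding M2 bytes: M2 = (c1 ⊕ c2) ⊕ M1.
6c ^ 74 = 18
7d ^ 68 = 15
21 ^ 65 = 44
b3 ^ 20 = 93
93 ^ 74 = e7

18154493e7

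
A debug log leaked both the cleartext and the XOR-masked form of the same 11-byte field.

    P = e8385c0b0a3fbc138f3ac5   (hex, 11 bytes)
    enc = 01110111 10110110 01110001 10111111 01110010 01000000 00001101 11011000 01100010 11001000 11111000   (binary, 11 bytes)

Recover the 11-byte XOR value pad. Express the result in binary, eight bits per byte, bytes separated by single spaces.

Since enc = P ⊕ pad, XORing both sides with P gives pad = P ⊕ enc.
e8 ^ 77 = 9f
38 ^ b6 = 8e
5c ^ 71 = 2d
0b ^ bf = b4
0a ^ 72 = 78
3f ^ 40 = 7f
bc ^ 0d = b1
13 ^ d8 = cb
8f ^ 62 = ed
3a ^ c8 = f2
c5 ^ f8 = 3d

10011111 10001110 00101101 10110100 01111000 01111111 10110001 11001011 11101101 11110010 00111101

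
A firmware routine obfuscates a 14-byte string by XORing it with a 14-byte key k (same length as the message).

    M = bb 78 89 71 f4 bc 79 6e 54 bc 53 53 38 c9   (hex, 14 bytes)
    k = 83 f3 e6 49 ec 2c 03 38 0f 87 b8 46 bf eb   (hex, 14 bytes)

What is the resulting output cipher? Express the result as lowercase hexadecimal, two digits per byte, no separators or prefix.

bb ⊕ 83 = 38
78 ⊕ f3 = 8b
89 ⊕ e6 = 6f
71 ⊕ 49 = 38
f4 ⊕ ec = 18
bc ⊕ 2c = 90
79 ⊕ 03 = 7a
6e ⊕ 38 = 56
54 ⊕ 0f = 5b
bc ⊕ 87 = 3b
53 ⊕ b8 = eb
53 ⊕ 46 = 15
38 ⊕ bf = 87
c9 ⊕ eb = 22

388b6f3818907a565b3beb158722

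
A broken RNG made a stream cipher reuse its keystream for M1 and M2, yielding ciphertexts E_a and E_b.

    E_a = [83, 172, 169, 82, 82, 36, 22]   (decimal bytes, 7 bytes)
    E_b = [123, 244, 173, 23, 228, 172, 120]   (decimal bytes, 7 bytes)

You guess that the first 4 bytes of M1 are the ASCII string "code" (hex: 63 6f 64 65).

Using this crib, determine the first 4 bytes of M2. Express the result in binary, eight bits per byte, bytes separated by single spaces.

First, E_a ⊕ E_b = (M1 ⊕ K) ⊕ (M2 ⊕ K) = M1 ⊕ M2, so the key drops out. Then M2 = (M1 ⊕ M2) ⊕ M1 over the first 4 bytes.
byte 0: (53 ⊕ 7b) ⊕ 63 = 28 ⊕ 63 = 4b
byte 1: (ac ⊕ f4) ⊕ 6f = 58 ⊕ 6f = 37
byte 2: (a9 ⊕ ad) ⊕ 64 = 04 ⊕ 64 = 60
byte 3: (52 ⊕ 17) ⊕ 65 = 45 ⊕ 65 = 20

01001011 00110111 01100000 00100000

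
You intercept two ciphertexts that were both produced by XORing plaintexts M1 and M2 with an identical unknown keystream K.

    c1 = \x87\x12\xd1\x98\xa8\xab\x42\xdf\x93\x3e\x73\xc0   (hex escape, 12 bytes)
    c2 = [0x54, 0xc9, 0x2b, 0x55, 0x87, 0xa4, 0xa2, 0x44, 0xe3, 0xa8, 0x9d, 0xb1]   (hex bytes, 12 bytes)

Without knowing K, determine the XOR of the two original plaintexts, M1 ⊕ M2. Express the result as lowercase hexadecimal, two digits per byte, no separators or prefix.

d3dbfacd2f0fe09b7096ee71

c1 ⊕ c2 = (M1 ⊕ K) ⊕ (M2 ⊕ K) = M1 ⊕ M2 — the shared key cancels under XOR.
10000111 ^ 01010100 = 11010011
00010010 ^ 11001001 = 11011011
11010001 ^ 00101011 = 11111010
10011000 ^ 01010101 = 11001101
10101000 ^ 10000111 = 00101111
10101011 ^ 10100100 = 00001111
01000010 ^ 10100010 = 11100000
11011111 ^ 01000100 = 10011011
10010011 ^ 11100011 = 01110000
00111110 ^ 10101000 = 10010110
01110011 ^ 10011101 = 11101110
11000000 ^ 10110001 = 01110001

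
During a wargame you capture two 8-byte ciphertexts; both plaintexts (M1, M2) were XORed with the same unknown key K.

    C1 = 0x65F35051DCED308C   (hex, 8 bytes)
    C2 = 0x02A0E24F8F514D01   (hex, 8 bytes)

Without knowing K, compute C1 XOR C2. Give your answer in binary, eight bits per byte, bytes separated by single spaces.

C1 ⊕ C2 = (M1 ⊕ K) ⊕ (M2 ⊕ K) = M1 ⊕ M2 — the shared key cancels under XOR.
01100101 XOR 00000010 = 01100111
11110011 XOR 10100000 = 01010011
01010000 XOR 11100010 = 10110010
01010001 XOR 01001111 = 00011110
11011100 XOR 10001111 = 01010011
11101101 XOR 01010001 = 10111100
00110000 XOR 01001101 = 01111101
10001100 XOR 00000001 = 10001101

01100111 01010011 10110010 00011110 01010011 10111100 01111101 10001101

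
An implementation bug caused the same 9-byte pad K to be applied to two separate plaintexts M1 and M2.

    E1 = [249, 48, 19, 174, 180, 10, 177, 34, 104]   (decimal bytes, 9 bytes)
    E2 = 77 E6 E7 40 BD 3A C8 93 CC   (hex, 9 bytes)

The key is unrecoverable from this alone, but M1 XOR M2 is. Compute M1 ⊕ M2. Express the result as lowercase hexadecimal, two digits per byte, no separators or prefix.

E1 ⊕ E2 = (M1 ⊕ K) ⊕ (M2 ⊕ K) = M1 ⊕ M2 — the shared key cancels under XOR.
f9 XOR 77 = 8e
30 XOR e6 = d6
13 XOR e7 = f4
ae XOR 40 = ee
b4 XOR bd = 09
0a XOR 3a = 30
b1 XOR c8 = 79
22 XOR 93 = b1
68 XOR cc = a4

8ed6f4ee093079b1a4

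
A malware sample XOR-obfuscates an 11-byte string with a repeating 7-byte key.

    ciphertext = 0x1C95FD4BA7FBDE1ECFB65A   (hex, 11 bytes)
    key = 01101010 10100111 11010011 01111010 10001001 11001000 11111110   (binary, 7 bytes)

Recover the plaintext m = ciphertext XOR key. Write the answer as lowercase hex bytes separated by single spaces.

The 7-byte key repeats, so the effective keystream is 6a a7 d3 7a 89 c8 fe 6a a7 d3 7a.
byte 0:  28 xor 106 = 118
byte 1: 149 xor 167 =  50
byte 2: 253 xor 211 =  46
byte 3:  75 xor 122 =  49
byte 4: 167 xor 137 =  46
byte 5: 251 xor 200 =  51
byte 6: 222 xor 254 =  32
byte 7:  30 xor 106 = 116
byte 8: 207 xor 167 = 104
byte 9: 182 xor 211 = 101
byte 10:  90 xor 122 =  32

76 32 2e 31 2e 33 20 74 68 65 20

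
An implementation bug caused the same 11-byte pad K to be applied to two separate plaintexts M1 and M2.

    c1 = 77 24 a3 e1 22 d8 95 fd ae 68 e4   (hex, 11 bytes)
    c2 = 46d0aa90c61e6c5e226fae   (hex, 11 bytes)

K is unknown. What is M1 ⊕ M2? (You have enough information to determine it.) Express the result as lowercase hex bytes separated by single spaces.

c1 ⊕ c2 = (M1 ⊕ K) ⊕ (M2 ⊕ K) = M1 ⊕ M2 — the shared key cancels under XOR.
byte 0: 01110111 ^ 01000110 = 00110001
byte 1: 00100100 ^ 11010000 = 11110100
byte 2: 10100011 ^ 10101010 = 00001001
byte 3: 11100001 ^ 10010000 = 01110001
byte 4: 00100010 ^ 11000110 = 11100100
byte 5: 11011000 ^ 00011110 = 11000110
byte 6: 10010101 ^ 01101100 = 11111001
byte 7: 11111101 ^ 01011110 = 10100011
byte 8: 10101110 ^ 00100010 = 10001100
byte 9: 01101000 ^ 01101111 = 00000111
byte 10: 11100100 ^ 10101110 = 01001010

31 f4 09 71 e4 c6 f9 a3 8c 07 4a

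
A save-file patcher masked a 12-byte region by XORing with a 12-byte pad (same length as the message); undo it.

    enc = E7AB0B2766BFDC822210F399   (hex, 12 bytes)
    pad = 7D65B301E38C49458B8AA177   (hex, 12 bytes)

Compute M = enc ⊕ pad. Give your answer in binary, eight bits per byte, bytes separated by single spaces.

e7 ⊕ 7d = 9a
ab ⊕ 65 = ce
0b ⊕ b3 = b8
27 ⊕ 01 = 26
66 ⊕ e3 = 85
bf ⊕ 8c = 33
dc ⊕ 49 = 95
82 ⊕ 45 = c7
22 ⊕ 8b = a9
10 ⊕ 8a = 9a
f3 ⊕ a1 = 52
99 ⊕ 77 = ee

10011010 11001110 10111000 00100110 10000101 00110011 10010101 11000111 10101001 10011010 01010010 11101110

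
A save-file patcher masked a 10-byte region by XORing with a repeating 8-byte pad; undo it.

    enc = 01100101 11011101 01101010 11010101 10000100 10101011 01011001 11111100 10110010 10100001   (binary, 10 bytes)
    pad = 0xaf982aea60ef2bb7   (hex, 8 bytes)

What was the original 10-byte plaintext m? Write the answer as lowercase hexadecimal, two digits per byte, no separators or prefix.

ca45403fe444724b1d39

The 8-byte key repeats, so the effective keystream is af 98 2a ea 60 ef 2b b7 af 98.
byte 0: 65 XOR af = ca
byte 1: dd XOR 98 = 45
byte 2: 6a XOR 2a = 40
byte 3: d5 XOR ea = 3f
byte 4: 84 XOR 60 = e4
byte 5: ab XOR ef = 44
byte 6: 59 XOR 2b = 72
byte 7: fc XOR b7 = 4b
byte 8: b2 XOR af = 1d
byte 9: a1 XOR 98 = 39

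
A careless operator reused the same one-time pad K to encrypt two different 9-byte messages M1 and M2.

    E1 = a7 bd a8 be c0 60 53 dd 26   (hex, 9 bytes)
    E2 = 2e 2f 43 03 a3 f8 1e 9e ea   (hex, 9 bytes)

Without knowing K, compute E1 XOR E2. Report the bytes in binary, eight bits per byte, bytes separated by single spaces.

10001001 10010010 11101011 10111101 01100011 10011000 01001101 01000011 11001100

E1 ⊕ E2 = (M1 ⊕ K) ⊕ (M2 ⊕ K) = M1 ⊕ M2 — the shared key cancels under XOR.
byte 0: 167 ⊕  46 = 137
byte 1: 189 ⊕  47 = 146
byte 2: 168 ⊕  67 = 235
byte 3: 190 ⊕   3 = 189
byte 4: 192 ⊕ 163 =  99
byte 5:  96 ⊕ 248 = 152
byte 6:  83 ⊕  30 =  77
byte 7: 221 ⊕ 158 =  67
byte 8:  38 ⊕ 234 = 204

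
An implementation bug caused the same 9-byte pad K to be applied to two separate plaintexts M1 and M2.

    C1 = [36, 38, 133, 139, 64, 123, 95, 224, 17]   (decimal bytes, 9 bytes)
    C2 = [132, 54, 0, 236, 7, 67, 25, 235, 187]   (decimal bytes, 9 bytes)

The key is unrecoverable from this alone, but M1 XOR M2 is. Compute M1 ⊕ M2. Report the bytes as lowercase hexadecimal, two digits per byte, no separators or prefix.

a01085674738460baa

C1 ⊕ C2 = (M1 ⊕ K) ⊕ (M2 ⊕ K) = M1 ⊕ M2 — the shared key cancels under XOR.
byte 0: 24 ^ 84 = a0
byte 1: 26 ^ 36 = 10
byte 2: 85 ^ 00 = 85
byte 3: 8b ^ ec = 67
byte 4: 40 ^ 07 = 47
byte 5: 7b ^ 43 = 38
byte 6: 5f ^ 19 = 46
byte 7: e0 ^ eb = 0b
byte 8: 11 ^ bb = aa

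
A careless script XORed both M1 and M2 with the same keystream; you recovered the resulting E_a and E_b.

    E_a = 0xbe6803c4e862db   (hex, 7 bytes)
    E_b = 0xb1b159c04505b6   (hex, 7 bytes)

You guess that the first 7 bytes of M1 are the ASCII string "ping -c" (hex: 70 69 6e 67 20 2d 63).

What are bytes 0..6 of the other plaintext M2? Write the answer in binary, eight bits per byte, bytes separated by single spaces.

01111111 10110000 00110100 01100011 10001101 01001010 00001110

First, E_a ⊕ E_b = (M1 ⊕ K) ⊕ (M2 ⊕ K) = M1 ⊕ M2, so the key drops out. Then M2 = (M1 ⊕ M2) ⊕ M1 over the first 7 bytes.
byte 0: (be xor b1) xor 70 = 0f xor 70 = 7f
byte 1: (68 xor b1) xor 69 = d9 xor 69 = b0
byte 2: (03 xor 59) xor 6e = 5a xor 6e = 34
byte 3: (c4 xor c0) xor 67 = 04 xor 67 = 63
byte 4: (e8 xor 45) xor 20 = ad xor 20 = 8d
byte 5: (62 xor 05) xor 2d = 67 xor 2d = 4a
byte 6: (db xor b6) xor 63 = 6d xor 63 = 0e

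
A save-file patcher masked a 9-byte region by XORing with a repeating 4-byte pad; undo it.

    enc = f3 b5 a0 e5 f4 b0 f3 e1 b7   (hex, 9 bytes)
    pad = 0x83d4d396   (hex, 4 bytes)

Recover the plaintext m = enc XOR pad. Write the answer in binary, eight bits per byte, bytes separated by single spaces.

01110000 01100001 01110011 01110011 01110111 01100100 00100000 01110111 00110100

The 4-byte key repeats, so the effective keystream is 83 d4 d3 96 83 d4 d3 96 83.
byte 0: f3 ⊕ 83 = 70
byte 1: b5 ⊕ d4 = 61
byte 2: a0 ⊕ d3 = 73
byte 3: e5 ⊕ 96 = 73
byte 4: f4 ⊕ 83 = 77
byte 5: b0 ⊕ d4 = 64
byte 6: f3 ⊕ d3 = 20
byte 7: e1 ⊕ 96 = 77
byte 8: b7 ⊕ 83 = 34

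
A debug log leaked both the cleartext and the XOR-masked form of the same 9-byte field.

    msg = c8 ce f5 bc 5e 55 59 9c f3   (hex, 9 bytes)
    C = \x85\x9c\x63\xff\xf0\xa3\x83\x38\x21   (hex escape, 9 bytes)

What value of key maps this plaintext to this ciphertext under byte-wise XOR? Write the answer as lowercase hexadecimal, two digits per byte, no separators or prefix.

4d529643aef6daa4d2

Since C = msg ⊕ key, XORing both sides with msg gives key = msg ⊕ C.
byte 0: 11001000 ⊕ 10000101 = 01001101
byte 1: 11001110 ⊕ 10011100 = 01010010
byte 2: 11110101 ⊕ 01100011 = 10010110
byte 3: 10111100 ⊕ 11111111 = 01000011
byte 4: 01011110 ⊕ 11110000 = 10101110
byte 5: 01010101 ⊕ 10100011 = 11110110
byte 6: 01011001 ⊕ 10000011 = 11011010
byte 7: 10011100 ⊕ 00111000 = 10100100
byte 8: 11110011 ⊕ 00100001 = 11010010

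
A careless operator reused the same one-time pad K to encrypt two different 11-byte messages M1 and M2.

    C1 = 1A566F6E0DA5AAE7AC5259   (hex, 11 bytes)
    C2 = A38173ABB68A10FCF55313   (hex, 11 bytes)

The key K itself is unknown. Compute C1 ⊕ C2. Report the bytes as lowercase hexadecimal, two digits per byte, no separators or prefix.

b9d71cc5bb2fba1b59014a

C1 ⊕ C2 = (M1 ⊕ K) ⊕ (M2 ⊕ K) = M1 ⊕ M2 — the shared key cancels under XOR.
byte 0:  26 xor 163 = 185
byte 1:  86 xor 129 = 215
byte 2: 111 xor 115 =  28
byte 3: 110 xor 171 = 197
byte 4:  13 xor 182 = 187
byte 5: 165 xor 138 =  47
byte 6: 170 xor  16 = 186
byte 7: 231 xor 252 =  27
byte 8: 172 xor 245 =  89
byte 9:  82 xor  83 =   1
byte 10:  89 xor  19 =  74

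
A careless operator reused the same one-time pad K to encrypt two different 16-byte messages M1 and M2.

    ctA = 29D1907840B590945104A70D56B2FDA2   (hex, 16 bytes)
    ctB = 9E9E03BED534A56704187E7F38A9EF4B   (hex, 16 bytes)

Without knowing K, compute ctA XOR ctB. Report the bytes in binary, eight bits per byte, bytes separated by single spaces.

ctA ⊕ ctB = (M1 ⊕ K) ⊕ (M2 ⊕ K) = M1 ⊕ M2 — the shared key cancels under XOR.
 41 ^ 158 = 183
209 ^ 158 =  79
144 ^   3 = 147
120 ^ 190 = 198
 64 ^ 213 = 149
181 ^  52 = 129
144 ^ 165 =  53
148 ^ 103 = 243
 81 ^   4 =  85
  4 ^  24 =  28
167 ^ 126 = 217
 13 ^ 127 = 114
 86 ^  56 = 110
178 ^ 169 =  27
253 ^ 239 =  18
162 ^  75 = 233

10110111 01001111 10010011 11000110 10010101 10000001 00110101 11110011 01010101 00011100 11011001 01110010 01101110 00011011 00010010 11101001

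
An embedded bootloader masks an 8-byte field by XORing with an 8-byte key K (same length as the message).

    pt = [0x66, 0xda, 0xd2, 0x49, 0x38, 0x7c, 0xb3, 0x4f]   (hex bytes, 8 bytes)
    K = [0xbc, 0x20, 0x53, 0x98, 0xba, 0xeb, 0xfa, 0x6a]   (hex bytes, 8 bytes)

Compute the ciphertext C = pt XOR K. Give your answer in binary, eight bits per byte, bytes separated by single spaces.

11011010 11111010 10000001 11010001 10000010 10010111 01001001 00100101

66 xor bc = da
da xor 20 = fa
d2 xor 53 = 81
49 xor 98 = d1
38 xor ba = 82
7c xor eb = 97
b3 xor fa = 49
4f xor 6a = 25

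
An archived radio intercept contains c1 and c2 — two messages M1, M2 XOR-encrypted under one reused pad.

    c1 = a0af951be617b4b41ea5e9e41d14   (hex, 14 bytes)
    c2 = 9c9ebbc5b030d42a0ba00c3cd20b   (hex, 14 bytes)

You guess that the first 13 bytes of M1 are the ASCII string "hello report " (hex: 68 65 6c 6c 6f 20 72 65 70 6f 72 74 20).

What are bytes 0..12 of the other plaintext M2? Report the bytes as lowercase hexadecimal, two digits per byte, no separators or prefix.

First, c1 ⊕ c2 = (M1 ⊕ K) ⊕ (M2 ⊕ K) = M1 ⊕ M2, so the key drops out. Then M2 = (M1 ⊕ M2) ⊕ M1 over the first 13 bytes.
byte 0: (a0 xor 9c) xor 68 = 3c xor 68 = 54
byte 1: (af xor 9e) xor 65 = 31 xor 65 = 54
byte 2: (95 xor bb) xor 6c = 2e xor 6c = 42
byte 3: (1b xor c5) xor 6c = de xor 6c = b2
byte 4: (e6 xor b0) xor 6f = 56 xor 6f = 39
byte 5: (17 xor 30) xor 20 = 27 xor 20 = 07
byte 6: (b4 xor d4) xor 72 = 60 xor 72 = 12
byte 7: (b4 xor 2a) xor 65 = 9e xor 65 = fb
byte 8: (1e xor 0b) xor 70 = 15 xor 70 = 65
byte 9: (a5 xor a0) xor 6f = 05 xor 6f = 6a
byte 10: (e9 xor 0c) xor 72 = e5 xor 72 = 97
byte 11: (e4 xor 3c) xor 74 = d8 xor 74 = ac
byte 12: (1d xor d2) xor 20 = cf xor 20 = ef

545442b2390712fb656a97acef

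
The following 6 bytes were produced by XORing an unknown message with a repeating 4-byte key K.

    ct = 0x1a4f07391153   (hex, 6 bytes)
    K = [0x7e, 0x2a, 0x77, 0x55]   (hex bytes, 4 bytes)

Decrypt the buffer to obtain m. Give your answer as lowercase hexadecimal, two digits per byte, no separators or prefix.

6465706c6f79

The 4-byte key repeats, so the effective keystream is 7e 2a 77 55 7e 2a.
byte 0: 1a ^ 7e = 64
byte 1: 4f ^ 2a = 65
byte 2: 07 ^ 77 = 70
byte 3: 39 ^ 55 = 6c
byte 4: 11 ^ 7e = 6f
byte 5: 53 ^ 2a = 79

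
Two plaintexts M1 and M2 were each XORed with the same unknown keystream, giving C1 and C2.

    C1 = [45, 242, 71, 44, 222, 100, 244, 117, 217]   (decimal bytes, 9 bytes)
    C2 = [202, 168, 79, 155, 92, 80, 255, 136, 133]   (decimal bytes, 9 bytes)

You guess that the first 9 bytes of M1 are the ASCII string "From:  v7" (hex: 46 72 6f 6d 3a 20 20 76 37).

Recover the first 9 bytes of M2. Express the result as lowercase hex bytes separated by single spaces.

First, C1 ⊕ C2 = (M1 ⊕ K) ⊕ (M2 ⊕ K) = M1 ⊕ M2, so the key drops out. Then M2 = (M1 ⊕ M2) ⊕ M1 over the first 9 bytes.
byte 0: (2d XOR ca) XOR 46 = e7 XOR 46 = a1
byte 1: (f2 XOR a8) XOR 72 = 5a XOR 72 = 28
byte 2: (47 XOR 4f) XOR 6f = 08 XOR 6f = 67
byte 3: (2c XOR 9b) XOR 6d = b7 XOR 6d = da
byte 4: (de XOR 5c) XOR 3a = 82 XOR 3a = b8
byte 5: (64 XOR 50) XOR 20 = 34 XOR 20 = 14
byte 6: (f4 XOR ff) XOR 20 = 0b XOR 20 = 2b
byte 7: (75 XOR 88) XOR 76 = fd XOR 76 = 8b
byte 8: (d9 XOR 85) XOR 37 = 5c XOR 37 = 6b

a1 28 67 da b8 14 2b 8b 6b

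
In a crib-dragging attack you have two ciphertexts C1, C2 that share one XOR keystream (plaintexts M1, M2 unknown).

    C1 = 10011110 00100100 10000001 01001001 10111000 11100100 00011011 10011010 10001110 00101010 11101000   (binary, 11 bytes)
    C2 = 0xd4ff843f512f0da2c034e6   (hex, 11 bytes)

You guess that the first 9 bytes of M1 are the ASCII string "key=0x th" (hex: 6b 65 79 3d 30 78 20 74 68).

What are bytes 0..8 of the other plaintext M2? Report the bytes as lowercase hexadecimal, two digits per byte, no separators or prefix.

First, C1 ⊕ C2 = (M1 ⊕ K) ⊕ (M2 ⊕ K) = M1 ⊕ M2, so the key drops out. Then M2 = (M1 ⊕ M2) ⊕ M1 over the first 9 bytes.
byte 0: (9e xor d4) xor 6b = 4a xor 6b = 21
byte 1: (24 xor ff) xor 65 = db xor 65 = be
byte 2: (81 xor 84) xor 79 = 05 xor 79 = 7c
byte 3: (49 xor 3f) xor 3d = 76 xor 3d = 4b
byte 4: (b8 xor 51) xor 30 = e9 xor 30 = d9
byte 5: (e4 xor 2f) xor 78 = cb xor 78 = b3
byte 6: (1b xor 0d) xor 20 = 16 xor 20 = 36
byte 7: (9a xor a2) xor 74 = 38 xor 74 = 4c
byte 8: (8e xor c0) xor 68 = 4e xor 68 = 26

21be7c4bd9b3364c26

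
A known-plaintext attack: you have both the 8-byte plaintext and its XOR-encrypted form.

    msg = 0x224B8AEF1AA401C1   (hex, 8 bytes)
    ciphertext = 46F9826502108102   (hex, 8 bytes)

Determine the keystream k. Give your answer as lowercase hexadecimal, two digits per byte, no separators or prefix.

Since ciphertext = msg ⊕ k, XORing both sides with msg gives k = msg ⊕ ciphertext.
00100010 ^ 01000110 = 01100100
01001011 ^ 11111001 = 10110010
10001010 ^ 10000010 = 00001000
11101111 ^ 01100101 = 10001010
00011010 ^ 00000010 = 00011000
10100100 ^ 00010000 = 10110100
00000001 ^ 10000001 = 10000000
11000001 ^ 00000010 = 11000011

64b2088a18b480c3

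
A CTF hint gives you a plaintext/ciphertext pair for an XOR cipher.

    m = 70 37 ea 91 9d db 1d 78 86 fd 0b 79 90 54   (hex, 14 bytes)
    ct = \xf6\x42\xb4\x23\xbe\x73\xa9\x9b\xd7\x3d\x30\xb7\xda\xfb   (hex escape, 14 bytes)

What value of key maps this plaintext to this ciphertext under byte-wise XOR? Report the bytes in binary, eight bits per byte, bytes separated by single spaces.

Since ct = m ⊕ key, XORing both sides with m gives key = m ⊕ ct.
112 ^ 246 = 134
 55 ^  66 = 117
234 ^ 180 =  94
145 ^  35 = 178
157 ^ 190 =  35
219 ^ 115 = 168
 29 ^ 169 = 180
120 ^ 155 = 227
134 ^ 215 =  81
253 ^  61 = 192
 11 ^  48 =  59
121 ^ 183 = 206
144 ^ 218 =  74
 84 ^ 251 = 175

10000110 01110101 01011110 10110010 00100011 10101000 10110100 11100011 01010001 11000000 00111011 11001110 01001010 10101111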